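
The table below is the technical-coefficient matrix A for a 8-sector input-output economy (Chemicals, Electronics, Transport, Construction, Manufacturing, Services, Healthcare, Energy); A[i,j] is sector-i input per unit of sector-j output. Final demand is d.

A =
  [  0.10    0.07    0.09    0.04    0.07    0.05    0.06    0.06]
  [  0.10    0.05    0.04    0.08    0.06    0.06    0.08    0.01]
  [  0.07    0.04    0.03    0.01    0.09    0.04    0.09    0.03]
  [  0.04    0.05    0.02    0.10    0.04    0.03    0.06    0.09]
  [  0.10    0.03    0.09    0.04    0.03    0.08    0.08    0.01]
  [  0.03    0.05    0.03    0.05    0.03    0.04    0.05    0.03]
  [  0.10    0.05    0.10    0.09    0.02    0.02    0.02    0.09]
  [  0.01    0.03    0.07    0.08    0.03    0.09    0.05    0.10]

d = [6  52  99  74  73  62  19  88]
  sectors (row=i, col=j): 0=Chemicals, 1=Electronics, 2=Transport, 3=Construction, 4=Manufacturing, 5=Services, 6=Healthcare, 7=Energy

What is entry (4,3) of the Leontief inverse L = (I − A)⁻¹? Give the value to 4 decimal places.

Form M = I − A:
  [  0.90   -0.07   -0.09   -0.04   -0.07   -0.05   -0.06   -0.06]
  [ -0.10    0.95   -0.04   -0.08   -0.06   -0.06   -0.08   -0.01]
  [ -0.07   -0.04    0.97   -0.01   -0.09   -0.04   -0.09   -0.03]
  [ -0.04   -0.05   -0.02    0.90   -0.04   -0.03   -0.06   -0.09]
  [ -0.10   -0.03   -0.09   -0.04    0.97   -0.08   -0.08   -0.01]
  [ -0.03   -0.05   -0.03   -0.05   -0.03    0.96   -0.05   -0.03]
  [ -0.10   -0.05   -0.10   -0.09   -0.02   -0.02    0.98   -0.09]
  [ -0.01   -0.03   -0.07   -0.08   -0.03   -0.09   -0.05    0.90]
Leontief inverse L = M⁻¹:
  [  1.1713    0.1167    0.1501    0.0970    0.1187    0.1004    0.1214    0.1109]
  [  0.1647    1.0931    0.0935    0.1340    0.1013    0.1016    0.1325    0.0574]
  [  0.1265    0.0747    1.0794    0.0534    0.1234    0.0773    0.1337    0.0679]
  [  0.0898    0.0861    0.0656    1.1535    0.0741    0.0702    0.1059    0.1382]
  [  0.1607    0.0709    0.1400    0.0870    1.0715    0.1184    0.1301    0.0537]
  [  0.0689    0.0765    0.0625    0.0861    0.0557    1.0674    0.0836    0.0607]
  [  0.1590    0.0923    0.1508    0.1438    0.0657    0.0660    1.0763    0.1416]
  [  0.0574    0.0663    0.1139    0.1317    0.0658    0.1311    0.0981    1.1476]
Total output x = L · d:
  x_0 = 1.1713·6 + 0.1167·52 + 0.1501·99 + 0.0970·74 + 0.1187·73 + 0.1004·62 + 0.1214·19 + 0.1109·88 = 62.0877
  x_1 = 0.1647·6 + 1.0931·52 + 0.0935·99 + 0.1340·74 + 0.1013·73 + 0.1016·62 + 0.1325·19 + 0.0574·88 = 98.2627
  x_2 = 0.1265·6 + 0.0747·52 + 1.0794·99 + 0.0534·74 + 0.1234·73 + 0.0773·62 + 0.1337·19 + 0.0679·88 = 137.7753
  x_3 = 0.0898·6 + 0.0861·52 + 0.0656·99 + 1.1535·74 + 0.0741·73 + 0.0702·62 + 0.1059·19 + 0.1382·88 = 120.8055
  x_4 = 0.1607·6 + 0.0709·52 + 0.1400·99 + 0.0870·74 + 1.0715·73 + 0.1184·62 + 0.1301·19 + 0.0537·88 = 117.7053
  x_5 = 0.0689·6 + 0.0765·52 + 0.0625·99 + 0.0861·74 + 0.0557·73 + 1.0674·62 + 0.0836·19 + 0.0607·88 = 94.1193
  x_6 = 0.1590·6 + 0.0923·52 + 0.1508·99 + 0.1438·74 + 0.0657·73 + 0.0660·62 + 1.0763·19 + 0.1416·88 = 73.1245
  x_7 = 0.0574·6 + 0.0663·52 + 0.1139·99 + 0.1317·74 + 0.0658·73 + 0.1311·62 + 0.0981·19 + 1.1476·88 = 140.5951

L[4,3] = 0.0870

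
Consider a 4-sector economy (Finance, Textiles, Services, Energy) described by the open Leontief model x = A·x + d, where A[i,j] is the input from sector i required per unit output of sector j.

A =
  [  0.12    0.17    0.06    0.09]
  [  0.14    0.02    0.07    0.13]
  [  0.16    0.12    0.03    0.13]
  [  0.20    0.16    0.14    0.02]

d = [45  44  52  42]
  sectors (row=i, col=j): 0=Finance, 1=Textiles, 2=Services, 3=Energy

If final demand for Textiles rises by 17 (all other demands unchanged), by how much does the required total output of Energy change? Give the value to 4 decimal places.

4.4800

Form M = I − A:
  [  0.88   -0.17   -0.06   -0.09]
  [ -0.14    0.98   -0.07   -0.13]
  [ -0.16   -0.12    0.97   -0.13]
  [ -0.20   -0.16   -0.14    0.98]
Leontief inverse L = M⁻¹:
  [  1.2356    0.2555    0.1184    0.1631]
  [  0.2403    1.1072    0.1215    0.1851]
  [  0.2779    0.2144    1.0923    0.1989]
  [  0.3311    0.2635    0.2000    1.1123]
Total output x = L · d:
  x_0 = 1.2356·45 + 0.2555·44 + 0.1184·52 + 0.1631·42 = 79.8473
  x_1 = 0.2403·45 + 1.1072·44 + 0.1215·52 + 0.1851·42 = 73.6172
  x_2 = 0.2779·45 + 0.2144·44 + 1.0923·52 + 0.1989·42 = 87.0921
  x_3 = 0.3311·45 + 0.2635·44 + 0.2000·52 + 1.1123·42 = 83.6134
Δx_3 = L[3,1] · Δd_1 = 0.2635 · 17 = 4.4800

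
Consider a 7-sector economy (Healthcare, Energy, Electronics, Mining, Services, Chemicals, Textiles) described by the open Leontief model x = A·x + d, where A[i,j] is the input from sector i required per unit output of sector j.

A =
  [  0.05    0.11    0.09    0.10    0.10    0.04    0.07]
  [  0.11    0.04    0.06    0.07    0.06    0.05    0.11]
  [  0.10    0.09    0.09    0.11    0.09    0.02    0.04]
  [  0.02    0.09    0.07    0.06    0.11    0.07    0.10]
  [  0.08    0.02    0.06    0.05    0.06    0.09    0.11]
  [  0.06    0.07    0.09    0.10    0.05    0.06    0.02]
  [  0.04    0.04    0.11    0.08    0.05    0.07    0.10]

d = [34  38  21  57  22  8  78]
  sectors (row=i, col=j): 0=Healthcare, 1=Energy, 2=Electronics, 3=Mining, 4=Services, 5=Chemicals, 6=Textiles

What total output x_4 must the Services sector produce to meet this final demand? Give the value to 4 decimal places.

Form M = I − A:
  [  0.95   -0.11   -0.09   -0.10   -0.10   -0.04   -0.07]
  [ -0.11    0.96   -0.06   -0.07   -0.06   -0.05   -0.11]
  [ -0.10   -0.09    0.91   -0.11   -0.09   -0.02   -0.04]
  [ -0.02   -0.09   -0.07    0.94   -0.11   -0.07   -0.10]
  [ -0.08   -0.02   -0.06   -0.05    0.94   -0.09   -0.11]
  [ -0.06   -0.07   -0.09   -0.10   -0.05    0.94   -0.02]
  [ -0.04   -0.04   -0.11   -0.08   -0.05   -0.07    0.90]
Leontief inverse L = M⁻¹:
  [  1.1258    0.1820    0.1804    0.1894    0.1852    0.1055    0.1639]
  [  0.1732    1.1081    0.1448    0.1530    0.1369    0.1081    0.1915]
  [  0.1726    0.1639    1.1776    0.1977    0.1761    0.0825    0.1311]
  [  0.0897    0.1530    0.1544    1.1424    0.1846    0.1318    0.1850]
  [  0.1390    0.0828    0.1400    0.1284    1.1297    0.1446    0.1827]
  [  0.1204    0.1328    0.1630    0.1742    0.1212    1.1109    0.0917]
  [  0.1039    0.1059    0.1926    0.1616    0.1244    0.1257    1.1767]
Total output x = L · d:
  x_0 = 1.1258·34 + 0.1820·38 + 0.1804·21 + 0.1894·57 + 0.1852·22 + 0.1055·8 + 0.1639·78 = 77.4803
  x_1 = 0.1732·34 + 1.1081·38 + 0.1448·21 + 0.1530·57 + 0.1369·22 + 0.1081·8 + 0.1915·78 = 78.5705
  x_2 = 0.1726·34 + 0.1639·38 + 1.1776·21 + 0.1977·57 + 0.1761·22 + 0.0825·8 + 0.1311·78 = 62.8527
  x_3 = 0.0897·34 + 0.1530·38 + 0.1544·21 + 1.1424·57 + 0.1846·22 + 0.1318·8 + 0.1850·78 = 96.7666
  x_4 = 0.1390·34 + 0.0828·38 + 0.1400·21 + 0.1284·57 + 1.1297·22 + 0.1446·8 + 0.1827·78 = 58.3873
  x_5 = 0.1204·34 + 0.1328·38 + 0.1630·21 + 0.1742·57 + 0.1212·22 + 1.1109·8 + 0.0917·78 = 41.2002
  x_6 = 0.1039·34 + 0.1059·38 + 0.1926·21 + 0.1616·57 + 0.1244·22 + 0.1257·8 + 1.1767·78 = 116.3339

58.3873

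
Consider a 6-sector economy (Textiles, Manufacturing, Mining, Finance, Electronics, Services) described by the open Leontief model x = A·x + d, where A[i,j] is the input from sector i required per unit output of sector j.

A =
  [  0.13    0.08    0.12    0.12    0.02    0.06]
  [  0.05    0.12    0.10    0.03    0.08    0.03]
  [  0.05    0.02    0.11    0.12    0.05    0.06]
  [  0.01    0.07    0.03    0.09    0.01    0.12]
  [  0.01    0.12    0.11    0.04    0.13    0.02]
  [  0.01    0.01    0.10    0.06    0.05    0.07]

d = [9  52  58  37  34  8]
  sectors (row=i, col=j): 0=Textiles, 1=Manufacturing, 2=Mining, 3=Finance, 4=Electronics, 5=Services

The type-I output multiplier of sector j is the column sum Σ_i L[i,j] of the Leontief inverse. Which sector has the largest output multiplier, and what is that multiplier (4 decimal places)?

Mining (1.9363)

Form M = I − A:
  [  0.87   -0.08   -0.12   -0.12   -0.02   -0.06]
  [ -0.05    0.88   -0.10   -0.03   -0.08   -0.03]
  [ -0.05   -0.02    0.89   -0.12   -0.05   -0.06]
  [ -0.01   -0.07   -0.03    0.91   -0.01   -0.12]
  [ -0.01   -0.12   -0.11   -0.04    0.87   -0.02]
  [ -0.01   -0.01   -0.10   -0.06   -0.05    0.93]
Leontief inverse L = M⁻¹:
  [  1.1731    0.1364    0.2010    0.1962    0.0602    0.1197]
  [  0.0801    1.1716    0.1680    0.0812    0.1240    0.0669]
  [  0.0748    0.0599    1.1686    0.1766    0.0825    0.1067]
  [  0.0252    0.1003    0.0746    1.1272    0.0360    0.1559]
  [  0.0357    0.1762    0.1800    0.0899    1.1811    0.0566]
  [  0.0251    0.0364    0.1441    0.0995    0.0767    1.1019]
Total output x = L · d:
  x_0 = 1.1731·9 + 0.1364·52 + 0.2010·58 + 0.1962·37 + 0.0602·34 + 0.1197·8 = 39.5738
  x_1 = 0.0801·9 + 1.1716·52 + 0.1680·58 + 0.0812·37 + 0.1240·34 + 0.0669·8 = 79.1468
  x_2 = 0.0748·9 + 0.0599·52 + 1.1686·58 + 0.1766·37 + 0.0825·34 + 0.1067·8 = 81.7572
  x_3 = 0.0252·9 + 0.1003·52 + 0.0746·58 + 1.1272·37 + 0.0360·34 + 0.1559·8 = 53.9532
  x_4 = 0.0357·9 + 0.1762·52 + 0.1800·58 + 0.0899·37 + 1.1811·34 + 0.0566·8 = 63.8580
  x_5 = 0.0251·9 + 0.0364·52 + 0.1441·58 + 0.0995·37 + 0.0767·34 + 1.1019·8 = 25.5839
Output multipliers (column sums of L):
  Textiles: 1.4141
  Manufacturing: 1.6808
  Mining: 1.9363
  Finance: 1.7707
  Electronics: 1.5605
  Services: 1.6077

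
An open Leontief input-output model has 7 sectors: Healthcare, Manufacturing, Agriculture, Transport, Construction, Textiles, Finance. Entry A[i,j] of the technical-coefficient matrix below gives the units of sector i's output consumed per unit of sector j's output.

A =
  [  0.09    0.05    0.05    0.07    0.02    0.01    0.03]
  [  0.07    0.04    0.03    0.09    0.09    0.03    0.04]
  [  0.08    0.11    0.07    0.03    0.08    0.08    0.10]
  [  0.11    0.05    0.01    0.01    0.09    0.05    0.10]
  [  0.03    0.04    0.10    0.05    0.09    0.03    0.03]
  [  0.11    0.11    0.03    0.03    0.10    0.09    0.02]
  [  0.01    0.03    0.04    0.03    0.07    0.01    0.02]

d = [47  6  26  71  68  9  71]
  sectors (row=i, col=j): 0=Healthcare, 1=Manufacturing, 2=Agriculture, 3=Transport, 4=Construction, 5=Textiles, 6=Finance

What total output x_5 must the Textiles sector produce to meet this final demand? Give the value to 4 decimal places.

40.6359

Form M = I − A:
  [  0.91   -0.05   -0.05   -0.07   -0.02   -0.01   -0.03]
  [ -0.07    0.96   -0.03   -0.09   -0.09   -0.03   -0.04]
  [ -0.08   -0.11    0.93   -0.03   -0.08   -0.08   -0.10]
  [ -0.11   -0.05   -0.01    0.99   -0.09   -0.05   -0.10]
  [ -0.03   -0.04   -0.10   -0.05    0.91   -0.03   -0.03]
  [ -0.11   -0.11   -0.03   -0.03   -0.10    0.91   -0.02]
  [ -0.01   -0.03   -0.04   -0.03   -0.07   -0.01    0.98]
Leontief inverse L = M⁻¹:
  [  1.1290    0.0797    0.0737    0.0948    0.0562    0.0292    0.0573]
  [  0.1142    1.0750    0.0617    0.1184    0.1373    0.0539    0.0711]
  [  0.1397    0.1625    1.1144    0.0736    0.1478    0.1153    0.1390]
  [  0.1510    0.0850    0.0444    1.0427    0.1362    0.0715    0.1246]
  [  0.0725    0.0793    0.1343    0.0776    1.1390    0.0577    0.0631]
  [  0.1685    0.1575    0.0706    0.0721    0.1601    1.1220    0.0540]
  [  0.0322    0.0502    0.0598    0.0458    0.0980    0.0244    1.0377]
Total output x = L · d:
  x_0 = 1.1290·47 + 0.0797·6 + 0.0737·26 + 0.0948·71 + 0.0562·68 + 0.0292·9 + 0.0573·71 = 70.3368
  x_1 = 0.1142·47 + 1.0750·6 + 0.0617·26 + 0.1184·71 + 0.1373·68 + 0.0539·9 + 0.0711·71 = 36.6984
  x_2 = 0.1397·47 + 0.1625·6 + 1.1144·26 + 0.0736·71 + 0.1478·68 + 0.1153·9 + 0.1390·71 = 62.6951
  x_3 = 0.1510·47 + 0.0850·6 + 0.0444·26 + 1.0427·71 + 0.1362·68 + 0.0715·9 + 0.1246·71 = 101.5450
  x_4 = 0.0725·47 + 0.0793·6 + 0.1343·26 + 0.0776·71 + 1.1390·68 + 0.0577·9 + 0.0631·71 = 95.3399
  x_5 = 0.1685·47 + 0.1575·6 + 0.0706·26 + 0.0721·71 + 0.1601·68 + 1.1220·9 + 0.0540·71 = 40.6359
  x_6 = 0.0322·47 + 0.0502·6 + 0.0598·26 + 0.0458·71 + 0.0980·68 + 0.0244·9 + 1.0377·71 = 87.1823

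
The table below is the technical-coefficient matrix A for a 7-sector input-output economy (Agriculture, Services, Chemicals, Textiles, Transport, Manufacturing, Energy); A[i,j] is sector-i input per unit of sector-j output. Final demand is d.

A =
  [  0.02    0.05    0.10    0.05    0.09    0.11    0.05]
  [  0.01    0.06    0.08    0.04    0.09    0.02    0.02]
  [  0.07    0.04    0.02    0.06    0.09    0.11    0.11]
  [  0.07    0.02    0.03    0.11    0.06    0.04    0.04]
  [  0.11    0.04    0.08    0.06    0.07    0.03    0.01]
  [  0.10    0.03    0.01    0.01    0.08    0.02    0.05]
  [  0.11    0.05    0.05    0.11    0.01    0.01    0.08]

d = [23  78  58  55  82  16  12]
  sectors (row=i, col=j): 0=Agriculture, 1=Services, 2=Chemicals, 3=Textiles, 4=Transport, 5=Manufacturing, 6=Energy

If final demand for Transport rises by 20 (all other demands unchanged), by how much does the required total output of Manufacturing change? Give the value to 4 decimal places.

Form M = I − A:
  [  0.98   -0.05   -0.10   -0.05   -0.09   -0.11   -0.05]
  [ -0.01    0.94   -0.08   -0.04   -0.09   -0.02   -0.02]
  [ -0.07   -0.04    0.98   -0.06   -0.09   -0.11   -0.11]
  [ -0.07   -0.02   -0.03    0.89   -0.06   -0.04   -0.04]
  [ -0.11   -0.04   -0.08   -0.06    0.93   -0.03   -0.01]
  [ -0.10   -0.03   -0.01   -0.01   -0.08    0.98   -0.05]
  [ -0.11   -0.05   -0.05   -0.11   -0.01   -0.01    0.92]
Leontief inverse L = M⁻¹:
  [  1.0795    0.0811    0.1377    0.0963    0.1455    0.1476    0.0907]
  [  0.0486    1.0821    0.1090    0.0737    0.1293    0.0472    0.0464]
  [  0.1329    0.0736    1.0644    0.1125    0.1445    0.1464    0.1505]
  [  0.1140    0.0436    0.0631    1.1526    0.1026    0.0717    0.0698]
  [  0.1546    0.0678    0.1190    0.1017    1.1215    0.0710    0.0446]
  [  0.1347    0.0522    0.0432    0.0415    0.1158    1.0474    0.0736]
  [  0.1557    0.0790    0.0895    0.1610    0.0580    0.0489    1.1181]
Total output x = L · d:
  x_0 = 1.0795·23 + 0.0811·78 + 0.1377·58 + 0.0963·55 + 0.1455·82 + 0.1476·16 + 0.0907·12 = 59.8166
  x_1 = 0.0486·23 + 1.0821·78 + 0.1090·58 + 0.0737·55 + 0.1293·82 + 0.0472·16 + 0.0464·12 = 107.8065
  x_2 = 0.1329·23 + 0.0736·78 + 1.0644·58 + 0.1125·55 + 0.1445·82 + 0.1464·16 + 0.1505·12 = 92.7121
  x_3 = 0.1140·23 + 0.0436·78 + 0.0631·58 + 1.1526·55 + 0.1026·82 + 0.0717·16 + 0.0698·12 = 83.4790
  x_4 = 0.1546·23 + 0.0678·78 + 0.1190·58 + 0.1017·55 + 1.1215·82 + 0.0710·16 + 0.0446·12 = 114.9657
  x_5 = 0.1347·23 + 0.0522·78 + 0.0432·58 + 0.0415·55 + 0.1158·82 + 1.0474·16 + 0.0736·12 = 39.0944
  x_6 = 0.1557·23 + 0.0790·78 + 0.0895·58 + 0.1610·55 + 0.0580·82 + 0.0489·16 + 1.1181·12 = 42.7490
Δx_5 = L[5,4] · Δd_4 = 0.1158 · 20 = 2.3167

2.3167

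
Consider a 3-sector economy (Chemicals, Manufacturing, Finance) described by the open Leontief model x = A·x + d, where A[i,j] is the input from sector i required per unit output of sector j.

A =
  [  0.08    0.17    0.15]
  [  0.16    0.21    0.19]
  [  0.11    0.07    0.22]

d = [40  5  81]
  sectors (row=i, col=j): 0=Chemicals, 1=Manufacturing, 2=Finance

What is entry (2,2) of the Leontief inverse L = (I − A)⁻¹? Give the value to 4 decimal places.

L[2,2] = 1.3580

Form M = I − A:
  [  0.92   -0.17   -0.15]
  [ -0.16    0.79   -0.19]
  [ -0.11   -0.07    0.78]
Leontief inverse L = M⁻¹:
  [  1.1703    0.2778    0.2927]
  [  0.2828    1.3609    0.3859]
  [  0.1904    0.1613    1.3580]
Total output x = L · d:
  x_0 = 1.1703·40 + 0.2778·5 + 0.2927·81 = 71.9089
  x_1 = 0.2828·40 + 1.3609·5 + 0.3859·81 = 49.3732
  x_2 = 0.1904·40 + 0.1613·5 + 1.3580·81 = 118.4181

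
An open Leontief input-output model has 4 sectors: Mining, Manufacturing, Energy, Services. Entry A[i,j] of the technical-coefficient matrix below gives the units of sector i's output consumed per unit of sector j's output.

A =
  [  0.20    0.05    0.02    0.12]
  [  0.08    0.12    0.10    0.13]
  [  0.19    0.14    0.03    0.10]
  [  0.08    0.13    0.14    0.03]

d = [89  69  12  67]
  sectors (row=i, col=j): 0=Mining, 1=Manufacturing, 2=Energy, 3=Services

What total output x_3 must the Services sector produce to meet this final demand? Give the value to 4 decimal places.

105.0806

Form M = I − A:
  [  0.80   -0.05   -0.02   -0.12]
  [ -0.08    0.88   -0.10   -0.13]
  [ -0.19   -0.14    0.97   -0.10]
  [ -0.08   -0.13   -0.14    0.97]
Leontief inverse L = M⁻¹:
  [  1.2945    0.1106    0.0643    0.1816]
  [  0.1770    1.2006    0.1561    0.1989]
  [  0.2970    0.2157    1.0849    0.1775]
  [  0.1734    0.2012    0.1828    1.0982]
Total output x = L · d:
  x_0 = 1.2945·89 + 0.1106·69 + 0.0643·12 + 0.1816·67 = 135.7803
  x_1 = 0.1770·89 + 1.2006·69 + 0.1561·12 + 0.1989·67 = 113.8016
  x_2 = 0.2970·89 + 0.2157·69 + 1.0849·12 + 0.1775·67 = 66.2253
  x_3 = 0.1734·89 + 0.2012·69 + 0.1828·12 + 1.0982·67 = 105.0806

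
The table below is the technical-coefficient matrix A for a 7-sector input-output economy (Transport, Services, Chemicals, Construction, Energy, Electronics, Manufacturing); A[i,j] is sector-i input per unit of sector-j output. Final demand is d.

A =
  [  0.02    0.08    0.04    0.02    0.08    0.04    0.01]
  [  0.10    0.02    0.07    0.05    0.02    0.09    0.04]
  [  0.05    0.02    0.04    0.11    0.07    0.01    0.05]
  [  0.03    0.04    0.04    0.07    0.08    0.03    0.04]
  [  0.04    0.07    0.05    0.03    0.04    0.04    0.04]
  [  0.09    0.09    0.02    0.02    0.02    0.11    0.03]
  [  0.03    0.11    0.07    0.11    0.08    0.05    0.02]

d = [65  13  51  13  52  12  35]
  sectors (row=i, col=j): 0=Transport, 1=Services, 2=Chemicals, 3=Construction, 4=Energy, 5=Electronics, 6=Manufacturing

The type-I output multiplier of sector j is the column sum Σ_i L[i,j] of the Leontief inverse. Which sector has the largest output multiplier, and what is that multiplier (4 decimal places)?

Form M = I − A:
  [  0.98   -0.08   -0.04   -0.02   -0.08   -0.04   -0.01]
  [ -0.10    0.98   -0.07   -0.05   -0.02   -0.09   -0.04]
  [ -0.05   -0.02    0.96   -0.11   -0.07   -0.01   -0.05]
  [ -0.03   -0.04   -0.04    0.93   -0.08   -0.03   -0.04]
  [ -0.04   -0.07   -0.05   -0.03    0.96   -0.04   -0.04]
  [ -0.09   -0.09   -0.02   -0.02   -0.02    0.89   -0.03]
  [ -0.03   -0.11   -0.07   -0.11   -0.08   -0.05    0.98]
Leontief inverse L = M⁻¹:
  [  1.0465    0.1046    0.0616    0.0432    0.1010    0.0658    0.0260]
  [  0.1306    1.0581    0.0957    0.0823    0.0542    0.1225    0.0587]
  [  0.0734    0.0517    1.0655    0.1425    0.1032    0.0338    0.0683]
  [  0.0554    0.0700    0.0642    1.0993    0.1083    0.0555    0.0577]
  [  0.0668    0.0979    0.0733    0.0578    1.0655    0.0667    0.0563]
  [  0.1258    0.1275    0.0465    0.0470    0.0484    1.1491    0.0479]
  [  0.0700    0.1480    0.1043    0.1513    0.1182    0.0885    1.0462]
Total output x = L · d:
  x_0 = 1.0465·65 + 0.1046·13 + 0.0616·51 + 0.0432·13 + 0.1010·52 + 0.0658·12 + 0.0260·35 = 80.0342
  x_1 = 0.1306·65 + 1.0581·13 + 0.0957·51 + 0.0823·13 + 0.0542·52 + 0.1225·12 + 0.0587·35 = 34.5402
  x_2 = 0.0734·65 + 0.0517·13 + 1.0655·51 + 0.1425·13 + 0.1032·52 + 0.0338·12 + 0.0683·35 = 69.7947
  x_3 = 0.0554·65 + 0.0700·13 + 0.0642·51 + 1.0993·13 + 0.1083·52 + 0.0555·12 + 0.0577·35 = 30.3921
  x_4 = 0.0668·65 + 0.0979·13 + 0.0733·51 + 0.0578·13 + 1.0655·52 + 0.0667·12 + 0.0563·35 = 68.2874
  x_5 = 0.1258·65 + 0.1275·13 + 0.0465·51 + 0.0470·13 + 0.0484·52 + 1.1491·12 + 0.0479·35 = 30.7963
  x_6 = 0.0700·65 + 0.1480·13 + 0.1043·51 + 0.1513·13 + 0.1182·52 + 0.0885·12 + 1.0462·35 = 57.5837
Output multipliers (column sums of L):
  Transport: 1.5685
  Services: 1.6578
  Chemicals: 1.5110
  Construction: 1.6234
  Energy: 1.5988
  Electronics: 1.5818
  Manufacturing: 1.3611

Services (1.6578)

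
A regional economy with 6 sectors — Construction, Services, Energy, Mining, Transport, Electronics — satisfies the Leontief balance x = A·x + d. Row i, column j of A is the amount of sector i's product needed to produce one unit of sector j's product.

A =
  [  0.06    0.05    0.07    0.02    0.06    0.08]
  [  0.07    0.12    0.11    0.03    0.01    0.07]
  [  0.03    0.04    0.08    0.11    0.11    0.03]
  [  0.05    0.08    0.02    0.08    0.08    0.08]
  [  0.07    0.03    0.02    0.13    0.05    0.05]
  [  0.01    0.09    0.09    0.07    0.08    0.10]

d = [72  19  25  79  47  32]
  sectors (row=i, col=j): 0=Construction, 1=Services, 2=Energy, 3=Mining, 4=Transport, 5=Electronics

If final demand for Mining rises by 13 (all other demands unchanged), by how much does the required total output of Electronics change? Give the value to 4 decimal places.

Form M = I − A:
  [  0.94   -0.05   -0.07   -0.02   -0.06   -0.08]
  [ -0.07    0.88   -0.11   -0.03   -0.01   -0.07]
  [ -0.03   -0.04    0.92   -0.11   -0.11   -0.03]
  [ -0.05   -0.08   -0.02    0.92   -0.08   -0.08]
  [ -0.07   -0.03   -0.02   -0.13    0.95   -0.05]
  [ -0.01   -0.09   -0.09   -0.07   -0.08    0.90]
Leontief inverse L = M⁻¹:
  [  1.0856    0.0876    0.1081    0.0621    0.0971    0.1178]
  [  0.1015    1.1700    0.1617    0.0760    0.0536    0.1151]
  [  0.0627    0.0819    1.1155    0.1647    0.1539    0.0723]
  [  0.0815    0.1267    0.0607    1.1265    0.1190    0.1259]
  [  0.0980    0.0700    0.0521    0.1713    1.0877    0.0915]
  [  0.0435    0.1422    0.1383    0.1276    0.1278    1.1491]
Total output x = L · d:
  x_0 = 1.0856·72 + 0.0876·19 + 0.1081·25 + 0.0621·79 + 0.0971·47 + 0.1178·32 = 95.7683
  x_1 = 0.1015·72 + 1.1700·19 + 0.1617·25 + 0.0760·79 + 0.0536·47 + 0.1151·32 = 45.7909
  x_2 = 0.0627·72 + 0.0819·19 + 1.1155·25 + 0.1647·79 + 0.1539·47 + 0.0723·32 = 56.5153
  x_3 = 0.0815·72 + 0.1267·19 + 0.0607·25 + 1.1265·79 + 0.1190·47 + 0.1259·32 = 108.4085
  x_4 = 0.0980·72 + 0.0700·19 + 0.0521·25 + 0.1713·79 + 1.0877·47 + 0.0915·32 = 77.2720
  x_5 = 0.0435·72 + 0.1422·19 + 0.1383·25 + 0.1276·79 + 0.1278·47 + 1.1491·32 = 62.1507
Δx_5 = L[5,3] · Δd_3 = 0.1276 · 13 = 1.6588

1.6588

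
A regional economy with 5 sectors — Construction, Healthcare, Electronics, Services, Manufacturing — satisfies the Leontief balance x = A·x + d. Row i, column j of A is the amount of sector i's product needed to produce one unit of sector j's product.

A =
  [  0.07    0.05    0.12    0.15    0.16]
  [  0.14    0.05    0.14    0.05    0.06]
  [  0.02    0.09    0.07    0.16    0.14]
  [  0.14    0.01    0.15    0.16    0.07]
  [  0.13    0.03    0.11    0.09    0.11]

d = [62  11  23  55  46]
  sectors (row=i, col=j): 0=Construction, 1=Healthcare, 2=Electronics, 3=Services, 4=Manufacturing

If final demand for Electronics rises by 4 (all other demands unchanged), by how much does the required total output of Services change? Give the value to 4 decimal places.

Form M = I − A:
  [  0.93   -0.05   -0.12   -0.15   -0.16]
  [ -0.14    0.95   -0.14   -0.05   -0.06]
  [ -0.02   -0.09    0.93   -0.16   -0.14]
  [ -0.14   -0.01   -0.15    0.84   -0.07]
  [ -0.13   -0.03   -0.11   -0.09    0.89]
Leontief inverse L = M⁻¹:
  [  1.1786    0.0974    0.2472    0.2934    0.2804]
  [  0.2178    1.0937    0.2390    0.1671    0.1636]
  [  0.1204    0.1290    1.1836    0.2802    0.2386]
  [  0.2387    0.0584    0.2736    1.3094    0.1929]
  [  0.2185    0.0729    0.2181    0.2155    1.2191]
Total output x = L · d:
  x_0 = 1.1786·62 + 0.0974·11 + 0.2472·23 + 0.2934·55 + 0.2804·46 = 108.8681
  x_1 = 0.2178·62 + 1.0937·11 + 0.2390·23 + 0.1671·55 + 0.1636·46 = 47.7465
  x_2 = 0.1204·62 + 0.1290·11 + 1.1836·23 + 0.2802·55 + 0.2386·46 = 62.4903
  x_3 = 0.2387·62 + 0.0584·11 + 0.2736·23 + 1.3094·55 + 0.1929·46 = 102.6231
  x_4 = 0.2185·62 + 0.0729·11 + 0.2181·23 + 0.2155·55 + 1.2191·46 = 87.2980
Δx_3 = L[3,2] · Δd_2 = 0.2736 · 4 = 1.0944

1.0944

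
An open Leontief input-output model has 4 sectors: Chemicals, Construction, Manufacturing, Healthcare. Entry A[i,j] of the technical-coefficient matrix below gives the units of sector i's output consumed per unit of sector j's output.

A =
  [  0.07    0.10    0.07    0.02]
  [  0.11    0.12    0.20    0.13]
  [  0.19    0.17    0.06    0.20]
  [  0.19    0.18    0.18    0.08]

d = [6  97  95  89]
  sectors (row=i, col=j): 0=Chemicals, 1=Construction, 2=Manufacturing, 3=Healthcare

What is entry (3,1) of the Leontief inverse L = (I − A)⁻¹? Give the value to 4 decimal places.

L[3,1] = 0.3547

Form M = I − A:
  [  0.93   -0.10   -0.07   -0.02]
  [ -0.11    0.88   -0.20   -0.13]
  [ -0.19   -0.17    0.94   -0.20]
  [ -0.19   -0.18   -0.18    0.92]
Leontief inverse L = M⁻¹:
  [  1.1396    0.1720    0.1365    0.0788]
  [  0.2766    1.2883    0.3451    0.2631]
  [  0.3568    0.3432    1.2252    0.3226]
  [  0.3593    0.3547    0.3354    1.2178]
Total output x = L · d:
  x_0 = 1.1396·6 + 0.1720·97 + 0.1365·95 + 0.0788·89 = 43.5008
  x_1 = 0.2766·6 + 1.2883·97 + 0.3451·95 + 0.2631·89 = 182.8168
  x_2 = 0.3568·6 + 0.3432·97 + 1.2252·95 + 0.3226·89 = 180.5392
  x_3 = 0.3593·6 + 0.3547·97 + 0.3354·95 + 1.2178·89 = 176.8144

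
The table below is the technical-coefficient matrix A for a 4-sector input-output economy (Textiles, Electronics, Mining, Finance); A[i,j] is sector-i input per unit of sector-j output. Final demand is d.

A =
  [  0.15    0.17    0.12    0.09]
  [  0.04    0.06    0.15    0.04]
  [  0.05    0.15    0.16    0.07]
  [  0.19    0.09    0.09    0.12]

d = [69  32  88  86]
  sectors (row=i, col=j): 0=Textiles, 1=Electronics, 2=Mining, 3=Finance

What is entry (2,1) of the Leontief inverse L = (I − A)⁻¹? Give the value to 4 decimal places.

Form M = I − A:
  [  0.85   -0.17   -0.12   -0.09]
  [ -0.04    0.94   -0.15   -0.04]
  [ -0.05   -0.15    0.84   -0.07]
  [ -0.19   -0.09   -0.09    0.88]
Leontief inverse L = M⁻¹:
  [  1.2394    0.2782    0.2438    0.1588]
  [  0.0829    1.1214    0.2203    0.0770]
  [  0.1126    0.2334    1.2613    0.1225]
  [  0.2876    0.1986    0.2042    1.1910]
Total output x = L · d:
  x_0 = 1.2394·69 + 0.2782·32 + 0.2438·88 + 0.1588·86 = 129.5294
  x_1 = 0.0829·69 + 1.1214·32 + 0.2203·88 + 0.0770·86 = 67.6164
  x_2 = 0.1126·69 + 0.2334·32 + 1.2613·88 + 0.1225·86 = 136.7627
  x_3 = 0.2876·69 + 0.1986·32 + 0.2042·88 + 1.1910·86 = 146.5963

L[2,1] = 0.2334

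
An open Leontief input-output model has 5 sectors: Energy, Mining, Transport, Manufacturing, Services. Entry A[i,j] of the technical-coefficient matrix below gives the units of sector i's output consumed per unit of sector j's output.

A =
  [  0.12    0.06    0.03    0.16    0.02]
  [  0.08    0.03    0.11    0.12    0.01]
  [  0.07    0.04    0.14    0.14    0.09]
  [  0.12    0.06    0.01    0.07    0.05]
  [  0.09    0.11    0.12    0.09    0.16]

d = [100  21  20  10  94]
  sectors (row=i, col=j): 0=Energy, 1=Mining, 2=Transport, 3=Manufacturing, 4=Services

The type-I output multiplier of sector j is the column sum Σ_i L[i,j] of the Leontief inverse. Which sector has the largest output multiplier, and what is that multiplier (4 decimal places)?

Manufacturing (1.9855)

Form M = I − A:
  [  0.88   -0.06   -0.03   -0.16   -0.02]
  [ -0.08    0.97   -0.11   -0.12   -0.01]
  [ -0.07   -0.04    0.86   -0.14   -0.09]
  [ -0.12   -0.06   -0.01    0.93   -0.05]
  [ -0.09   -0.11   -0.12   -0.09    0.84]
Leontief inverse L = M⁻¹:
  [  1.1867    0.0960    0.0633    0.2309    0.0499]
  [  0.1384    1.0621    0.1489    0.1874    0.0430]
  [  0.1507    0.0900    1.2028    0.2329    0.1474]
  [  0.1736    0.0911    0.0416    1.1306    0.0770]
  [  0.1854    0.1720    0.2026    0.2037    1.2308]
Total output x = L · d:
  x_0 = 1.1867·100 + 0.0960·21 + 0.0633·20 + 0.2309·10 + 0.0499·94 = 128.9558
  x_1 = 0.1384·100 + 1.0621·21 + 0.1489·20 + 0.1874·10 + 0.0430·94 = 45.0372
  x_2 = 0.1507·100 + 0.0900·21 + 1.2028·20 + 0.2329·10 + 0.1474·94 = 57.2017
  x_3 = 0.1736·100 + 0.0911·21 + 0.0416·20 + 1.1306·10 + 0.0770·94 = 38.6511
  x_4 = 0.1854·100 + 0.1720·21 + 0.2026·20 + 0.2037·10 + 1.2308·94 = 143.9320
Output multipliers (column sums of L):
  Energy: 1.8348
  Mining: 1.5112
  Transport: 1.6592
  Manufacturing: 1.9855
  Services: 1.5481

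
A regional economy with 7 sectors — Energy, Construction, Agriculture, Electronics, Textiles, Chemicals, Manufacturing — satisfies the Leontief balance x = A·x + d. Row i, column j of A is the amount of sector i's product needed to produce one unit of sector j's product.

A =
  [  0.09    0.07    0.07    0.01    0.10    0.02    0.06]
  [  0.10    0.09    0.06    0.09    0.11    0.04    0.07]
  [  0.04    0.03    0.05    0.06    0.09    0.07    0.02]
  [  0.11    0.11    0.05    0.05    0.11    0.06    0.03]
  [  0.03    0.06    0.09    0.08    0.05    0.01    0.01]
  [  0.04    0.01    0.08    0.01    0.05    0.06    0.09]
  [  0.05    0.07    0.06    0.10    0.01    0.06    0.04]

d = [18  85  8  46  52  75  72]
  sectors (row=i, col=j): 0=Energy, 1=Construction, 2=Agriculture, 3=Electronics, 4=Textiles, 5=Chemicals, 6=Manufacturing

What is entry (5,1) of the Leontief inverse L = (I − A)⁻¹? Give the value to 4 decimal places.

Form M = I − A:
  [  0.91   -0.07   -0.07   -0.01   -0.10   -0.02   -0.06]
  [ -0.10    0.91   -0.06   -0.09   -0.11   -0.04   -0.07]
  [ -0.04   -0.03    0.95   -0.06   -0.09   -0.07   -0.02]
  [ -0.11   -0.11   -0.05    0.95   -0.11   -0.06   -0.03]
  [ -0.03   -0.06   -0.09   -0.08    0.95   -0.01   -0.01]
  [ -0.04   -0.01   -0.08   -0.01   -0.05    0.94   -0.09]
  [ -0.05   -0.07   -0.06   -0.10   -0.01   -0.06    0.96]
Leontief inverse L = M⁻¹:
  [  1.1353    0.1152    0.1180    0.0532    0.1537    0.0486    0.0896]
  [  0.1660    1.1552    0.1243    0.1472    0.1855    0.0804    0.1113]
  [  0.0778    0.0668    1.0913    0.0933    0.1357    0.0961    0.0458]
  [  0.1705    0.1683    0.1108    1.1011    0.1812    0.0958    0.0705]
  [  0.0699    0.0987    0.1266    0.1144    1.0989    0.0362    0.0326]
  [  0.0717    0.0410    0.1171    0.0428    0.0867    1.0867    0.1140]
  [  0.0991    0.1155    0.1036    0.1379    0.0658    0.0927    1.0721]
Total output x = L · d:
  x_0 = 1.1353·18 + 0.1152·85 + 0.1180·8 + 0.0532·46 + 0.1537·52 + 0.0486·75 + 0.0896·72 = 51.7125
  x_1 = 0.1660·18 + 1.1552·85 + 0.1243·8 + 0.1472·46 + 0.1855·52 + 0.0804·75 + 0.1113·72 = 132.6358
  x_2 = 0.0778·18 + 0.0668·85 + 1.0913·8 + 0.0933·46 + 0.1357·52 + 0.0961·75 + 0.0458·72 = 37.6581
  x_3 = 0.1705·18 + 0.1683·85 + 0.1108·8 + 1.1011·46 + 0.1812·52 + 0.0958·75 + 0.0705·72 = 90.5900
  x_4 = 0.0699·18 + 0.0987·85 + 0.1266·8 + 0.1144·46 + 1.0989·52 + 0.0362·75 + 0.0326·72 = 78.1351
  x_5 = 0.0717·18 + 0.0410·85 + 0.1171·8 + 0.0428·46 + 0.0867·52 + 1.0867·75 + 0.1140·72 = 101.9049
  x_6 = 0.0991·18 + 0.1155·85 + 0.1036·8 + 0.1379·46 + 0.0658·52 + 0.0927·75 + 1.0721·72 = 106.3378

L[5,1] = 0.0410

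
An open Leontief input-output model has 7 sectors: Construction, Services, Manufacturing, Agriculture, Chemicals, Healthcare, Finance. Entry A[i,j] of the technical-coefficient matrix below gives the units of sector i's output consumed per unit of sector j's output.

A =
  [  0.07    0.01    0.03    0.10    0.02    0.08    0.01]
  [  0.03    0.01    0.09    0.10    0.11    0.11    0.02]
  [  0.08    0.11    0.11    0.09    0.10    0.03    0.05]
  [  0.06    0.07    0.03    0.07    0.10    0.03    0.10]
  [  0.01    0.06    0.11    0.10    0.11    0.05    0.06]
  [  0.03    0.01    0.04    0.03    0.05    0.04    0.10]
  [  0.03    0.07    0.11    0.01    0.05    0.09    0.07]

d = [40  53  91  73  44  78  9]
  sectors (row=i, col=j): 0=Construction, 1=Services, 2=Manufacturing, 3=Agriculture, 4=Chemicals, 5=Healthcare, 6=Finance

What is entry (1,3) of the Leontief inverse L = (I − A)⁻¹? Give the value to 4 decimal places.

Form M = I − A:
  [  0.93   -0.01   -0.03   -0.10   -0.02   -0.08   -0.01]
  [ -0.03    0.99   -0.09   -0.10   -0.11   -0.11   -0.02]
  [ -0.08   -0.11    0.89   -0.09   -0.10   -0.03   -0.05]
  [ -0.06   -0.07   -0.03    0.93   -0.10   -0.03   -0.10]
  [ -0.01   -0.06   -0.11   -0.10    0.89   -0.05   -0.06]
  [ -0.03   -0.01   -0.04   -0.03   -0.05    0.96   -0.10]
  [ -0.03   -0.07   -0.11   -0.01   -0.05   -0.09    0.93]
Leontief inverse L = M⁻¹:
  [  1.0965    0.0360    0.0634    0.1384    0.0605    0.1093    0.0465]
  [  0.0670    1.0571    0.1533    0.1609    0.1804    0.1532    0.0771]
  [  0.1274    0.1658    1.1913    0.1712    0.1878    0.0922    0.1094]
  [  0.0939    0.1129    0.0954    1.1289    0.1666    0.0817    0.1495]
  [  0.0504    0.1146    0.1854    0.1683    1.1910    0.1016    0.1188]
  [  0.0525    0.0402    0.0839    0.0639    0.0905    1.0725    0.1340]
  [  0.0643    0.1116    0.1736    0.0642    0.1123    0.1361    1.1165]
Total output x = L · d:
  x_0 = 1.0965·40 + 0.0360·53 + 0.0634·91 + 0.1384·73 + 0.0605·44 + 0.1093·78 + 0.0465·9 = 73.2507
  x_1 = 0.0670·40 + 1.0571·53 + 0.1533·91 + 0.1609·73 + 0.1804·44 + 0.1532·78 + 0.0771·9 = 104.9797
  x_2 = 0.1274·40 + 0.1658·53 + 1.1913·91 + 0.1712·73 + 0.1878·44 + 0.0922·78 + 0.1094·9 = 151.2266
  x_3 = 0.0939·40 + 0.1129·53 + 0.0954·91 + 1.1289·73 + 0.1666·44 + 0.0817·78 + 0.1495·9 = 115.8756
  x_4 = 0.0504·40 + 0.1146·53 + 0.1854·91 + 0.1683·73 + 1.1910·44 + 0.1016·78 + 0.1188·9 = 98.6486
  x_5 = 0.0525·40 + 0.0402·53 + 0.0839·91 + 0.0639·73 + 0.0905·44 + 1.0725·78 + 0.1340·9 = 105.3778
  x_6 = 0.0643·40 + 0.1116·53 + 0.1736·91 + 0.0642·73 + 0.1123·44 + 0.1361·78 + 1.1165·9 = 54.5766

L[1,3] = 0.1609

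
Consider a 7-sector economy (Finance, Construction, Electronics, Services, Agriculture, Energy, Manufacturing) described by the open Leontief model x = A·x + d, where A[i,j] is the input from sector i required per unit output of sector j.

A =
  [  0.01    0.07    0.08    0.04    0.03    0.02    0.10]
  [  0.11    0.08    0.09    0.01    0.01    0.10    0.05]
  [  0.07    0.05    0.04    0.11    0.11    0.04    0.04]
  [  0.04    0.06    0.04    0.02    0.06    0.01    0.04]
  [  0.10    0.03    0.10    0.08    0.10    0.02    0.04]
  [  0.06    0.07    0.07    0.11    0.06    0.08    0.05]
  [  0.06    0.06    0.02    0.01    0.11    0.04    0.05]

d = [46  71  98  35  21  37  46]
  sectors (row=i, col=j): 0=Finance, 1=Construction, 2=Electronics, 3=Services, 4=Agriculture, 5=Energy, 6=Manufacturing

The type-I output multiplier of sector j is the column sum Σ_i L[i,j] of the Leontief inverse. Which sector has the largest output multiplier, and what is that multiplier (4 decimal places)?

Form M = I − A:
  [  0.99   -0.07   -0.08   -0.04   -0.03   -0.02   -0.10]
  [ -0.11    0.92   -0.09   -0.01   -0.01   -0.10   -0.05]
  [ -0.07   -0.05    0.96   -0.11   -0.11   -0.04   -0.04]
  [ -0.04   -0.06   -0.04    0.98   -0.06   -0.01   -0.04]
  [ -0.10   -0.03   -0.10   -0.08    0.90   -0.02   -0.04]
  [ -0.06   -0.07   -0.07   -0.11   -0.06    0.92   -0.05]
  [ -0.06   -0.06   -0.02   -0.01   -0.11   -0.04    0.95]
Leontief inverse L = M⁻¹:
  [  1.0508    0.1051    0.1141    0.0694    0.0737    0.0472    0.1295]
  [  0.1575    1.1287    0.1394    0.0549    0.0592    0.1381    0.0939]
  [  0.1190    0.0939    1.0903    0.1500    0.1627    0.0688    0.0802]
  [  0.0718    0.0869    0.0707    1.0437    0.0915    0.0302    0.0645]
  [  0.1487    0.0743    0.1502    0.1243    1.1568    0.0479    0.0824]
  [  0.1134    0.1202    0.1226    0.1553    0.1163    1.1161    0.0936]
  [  0.1016    0.0945    0.0623    0.0429    0.1516    0.0660    1.0826]
Total output x = L · d:
  x_0 = 1.0508·46 + 0.1051·71 + 0.1141·98 + 0.0694·35 + 0.0737·21 + 0.0472·37 + 0.1295·46 = 78.6673
  x_1 = 0.1575·46 + 1.1287·71 + 0.1394·98 + 0.0549·35 + 0.0592·21 + 0.1381·37 + 0.0939·46 = 113.6402
  x_2 = 0.1190·46 + 0.0939·71 + 1.0903·98 + 0.1500·35 + 0.1627·21 + 0.0688·37 + 0.0802·46 = 133.8882
  x_3 = 0.0718·46 + 0.0869·71 + 0.0707·98 + 1.0437·35 + 0.0915·21 + 0.0302·37 + 0.0645·46 = 58.9309
  x_4 = 0.1487·46 + 0.0743·71 + 0.1502·98 + 0.1243·35 + 1.1568·21 + 0.0479·37 + 0.0824·46 = 61.0453
  x_5 = 0.1134·46 + 0.1202·71 + 0.1226·98 + 0.1553·35 + 0.1163·21 + 1.1161·37 + 0.0936·46 = 79.2529
  x_6 = 0.1016·46 + 0.0945·71 + 0.0623·98 + 0.0429·35 + 0.1516·21 + 0.0660·37 + 1.0826·46 = 74.4112
Output multipliers (column sums of L):
  Finance: 1.7628
  Construction: 1.7036
  Electronics: 1.7497
  Services: 1.6406
  Agriculture: 1.8118
  Energy: 1.5145
  Manufacturing: 1.6266

Agriculture (1.8118)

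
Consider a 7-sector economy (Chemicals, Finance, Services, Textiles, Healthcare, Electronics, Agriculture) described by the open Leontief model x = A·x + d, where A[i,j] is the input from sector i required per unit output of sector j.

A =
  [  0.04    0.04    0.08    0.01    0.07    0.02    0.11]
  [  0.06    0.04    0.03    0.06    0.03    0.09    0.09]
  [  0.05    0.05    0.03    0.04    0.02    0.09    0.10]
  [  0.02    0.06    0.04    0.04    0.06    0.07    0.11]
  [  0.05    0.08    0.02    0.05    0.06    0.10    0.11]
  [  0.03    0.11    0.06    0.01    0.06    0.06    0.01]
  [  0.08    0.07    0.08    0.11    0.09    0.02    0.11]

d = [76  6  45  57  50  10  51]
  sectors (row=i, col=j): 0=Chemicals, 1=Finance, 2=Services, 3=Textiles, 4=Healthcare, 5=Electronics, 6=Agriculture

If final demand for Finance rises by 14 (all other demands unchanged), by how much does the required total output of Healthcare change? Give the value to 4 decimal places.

1.8999

Form M = I − A:
  [  0.96   -0.04   -0.08   -0.01   -0.07   -0.02   -0.11]
  [ -0.06    0.96   -0.03   -0.06   -0.03   -0.09   -0.09]
  [ -0.05   -0.05    0.97   -0.04   -0.02   -0.09   -0.10]
  [ -0.02   -0.06   -0.04    0.96   -0.06   -0.07   -0.11]
  [ -0.05   -0.08   -0.02   -0.05    0.94   -0.10   -0.11]
  [ -0.03   -0.11   -0.06   -0.01   -0.06    0.94   -0.01]
  [ -0.08   -0.07   -0.08   -0.11   -0.09   -0.02    0.89]
Leontief inverse L = M⁻¹:
  [  1.0758    0.0824    0.1136    0.0473    0.1087    0.0604    0.1740]
  [  0.0938    1.0869    0.0672    0.0941    0.0719    0.1304    0.1510]
  [  0.0832    0.0948    1.0659    0.0737    0.0599    0.1281    0.1576]
  [  0.0565    0.1079    0.0759    1.0786    0.1020    0.1137    0.1736]
  [  0.0913    0.1357    0.0627    0.0923    1.1092    0.1497    0.1822]
  [  0.0584    0.1471    0.0857    0.0363    0.0892    1.1008    0.0596]
  [  0.1291    0.1318    0.1290    0.1617    0.1476    0.0811    1.2065]
Total output x = L · d:
  x_0 = 1.0758·76 + 0.0824·6 + 0.1136·45 + 0.0473·57 + 0.1087·50 + 0.0604·10 + 0.1740·51 = 104.9725
  x_1 = 0.0938·76 + 1.0869·6 + 0.0672·45 + 0.0941·57 + 0.0719·50 + 0.1304·10 + 0.1510·51 = 34.6422
  x_2 = 0.0832·76 + 0.0948·6 + 1.0659·45 + 0.0737·57 + 0.0599·50 + 0.1281·10 + 0.1576·51 = 71.3730
  x_3 = 0.0565·76 + 0.1079·6 + 0.0759·45 + 1.0786·57 + 0.1020·50 + 0.1137·10 + 0.1736·51 = 84.9257
  x_4 = 0.0913·76 + 0.1357·6 + 0.0627·45 + 0.0923·57 + 1.1092·50 + 0.1497·10 + 0.1822·51 = 82.0821
  x_5 = 0.0584·76 + 0.1471·6 + 0.0857·45 + 0.0363·57 + 0.0892·50 + 1.1008·10 + 0.0596·51 = 29.7551
  x_6 = 0.1291·76 + 0.1318·6 + 0.1290·45 + 0.1617·57 + 0.1476·50 + 0.0811·10 + 1.2065·51 = 95.3448
Δx_4 = L[4,1] · Δd_1 = 0.1357 · 14 = 1.8999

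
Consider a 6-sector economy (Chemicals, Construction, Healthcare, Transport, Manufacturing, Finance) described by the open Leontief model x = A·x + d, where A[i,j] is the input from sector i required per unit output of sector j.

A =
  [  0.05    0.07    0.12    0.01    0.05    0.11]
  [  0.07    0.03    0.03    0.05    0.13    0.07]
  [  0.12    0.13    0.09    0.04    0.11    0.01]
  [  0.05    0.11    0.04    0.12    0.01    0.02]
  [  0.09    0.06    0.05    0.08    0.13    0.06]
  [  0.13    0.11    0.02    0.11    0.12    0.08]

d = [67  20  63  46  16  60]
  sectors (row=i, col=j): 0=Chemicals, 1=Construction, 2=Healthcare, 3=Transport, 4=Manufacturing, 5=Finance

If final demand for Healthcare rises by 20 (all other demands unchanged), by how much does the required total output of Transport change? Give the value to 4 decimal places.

1.4643

Form M = I − A:
  [  0.95   -0.07   -0.12   -0.01   -0.05   -0.11]
  [ -0.07    0.97   -0.03   -0.05   -0.13   -0.07]
  [ -0.12   -0.13    0.91   -0.04   -0.11   -0.01]
  [ -0.05   -0.11   -0.04    0.88   -0.01   -0.02]
  [ -0.09   -0.06   -0.05   -0.08    0.87   -0.06]
  [ -0.13   -0.11   -0.02   -0.11   -0.12    0.92]
Leontief inverse L = M⁻¹:
  [  1.1199    0.1352    0.1652    0.0590    0.1276    0.1556]
  [  0.1281    1.0857    0.0702    0.0983    0.1953    0.1136]
  [  0.1917    0.1974    1.1469    0.0914    0.1956    0.0651]
  [  0.0949    0.1581    0.0732    1.1618    0.0590    0.0533]
  [  0.1589    0.1278    0.1000    0.1373    1.2073    0.1115]
  [  0.2098    0.1888    0.0785    0.1789    0.2102    1.1449]
Total output x = L · d:
  x_0 = 1.1199·67 + 0.1352·20 + 0.1652·63 + 0.0590·46 + 0.1276·16 + 0.1556·60 = 102.2333
  x_1 = 0.1281·67 + 1.0857·20 + 0.0702·63 + 0.0983·46 + 0.1953·16 + 0.1136·60 = 49.1774
  x_2 = 0.1917·67 + 0.1974·20 + 1.1469·63 + 0.0914·46 + 0.1956·16 + 0.0651·60 = 100.2868
  x_3 = 0.0949·67 + 0.1581·20 + 0.0732·63 + 1.1618·46 + 0.0590·16 + 0.0533·60 = 71.7182
  x_4 = 0.1589·67 + 0.1278·20 + 0.1000·63 + 0.1373·46 + 1.2073·16 + 0.1115·60 = 51.8240
  x_5 = 0.2098·67 + 0.1888·20 + 0.0785·63 + 0.1789·46 + 0.2102·16 + 1.1449·60 = 103.0581
Δx_3 = L[3,2] · Δd_2 = 0.0732 · 20 = 1.4643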